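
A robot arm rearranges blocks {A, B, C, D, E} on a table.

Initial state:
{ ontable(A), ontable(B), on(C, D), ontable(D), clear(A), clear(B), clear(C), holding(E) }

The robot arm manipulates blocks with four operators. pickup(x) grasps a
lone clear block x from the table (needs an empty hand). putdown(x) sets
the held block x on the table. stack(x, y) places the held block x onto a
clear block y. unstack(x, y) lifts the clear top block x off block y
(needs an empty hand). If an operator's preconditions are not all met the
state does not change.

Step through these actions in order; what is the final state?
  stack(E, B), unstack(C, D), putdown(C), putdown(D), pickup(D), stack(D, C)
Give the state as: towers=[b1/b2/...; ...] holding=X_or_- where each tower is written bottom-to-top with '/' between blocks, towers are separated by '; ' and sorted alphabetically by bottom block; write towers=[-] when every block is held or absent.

towers=[A; B/E; C/D] holding=-

step 1 (stack(E, B)): towers=[A; B/E; D/C] holding=-
step 2 (unstack(C, D)): towers=[A; B/E; D] holding=C
step 3 (putdown(C)): towers=[A; B/E; C; D] holding=-
step 4 (putdown(D)) [no-op]: towers=[A; B/E; C; D] holding=-
step 5 (pickup(D)): towers=[A; B/E; C] holding=D
step 6 (stack(D, C)): towers=[A; B/E; C/D] holding=-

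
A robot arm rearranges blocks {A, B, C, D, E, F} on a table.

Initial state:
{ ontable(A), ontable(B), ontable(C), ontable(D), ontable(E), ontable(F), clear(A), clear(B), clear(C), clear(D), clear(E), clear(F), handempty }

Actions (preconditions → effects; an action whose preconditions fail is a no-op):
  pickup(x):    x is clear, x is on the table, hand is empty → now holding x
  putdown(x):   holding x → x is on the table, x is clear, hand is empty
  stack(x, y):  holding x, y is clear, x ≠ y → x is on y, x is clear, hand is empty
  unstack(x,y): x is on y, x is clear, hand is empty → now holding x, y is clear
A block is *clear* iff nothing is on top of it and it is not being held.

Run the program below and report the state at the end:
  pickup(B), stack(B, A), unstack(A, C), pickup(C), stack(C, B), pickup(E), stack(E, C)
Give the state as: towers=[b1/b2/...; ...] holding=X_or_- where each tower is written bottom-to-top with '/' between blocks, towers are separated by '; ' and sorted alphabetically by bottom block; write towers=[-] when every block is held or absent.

towers=[A/B/C/E; D; F] holding=-

step 1 (pickup(B)): towers=[A; C; D; E; F] holding=B
step 2 (stack(B, A)): towers=[A/B; C; D; E; F] holding=-
step 3 (unstack(A, C)) [no-op]: towers=[A/B; C; D; E; F] holding=-
step 4 (pickup(C)): towers=[A/B; D; E; F] holding=C
step 5 (stack(C, B)): towers=[A/B/C; D; E; F] holding=-
step 6 (pickup(E)): towers=[A/B/C; D; F] holding=E
step 7 (stack(E, C)): towers=[A/B/C/E; D; F] holding=-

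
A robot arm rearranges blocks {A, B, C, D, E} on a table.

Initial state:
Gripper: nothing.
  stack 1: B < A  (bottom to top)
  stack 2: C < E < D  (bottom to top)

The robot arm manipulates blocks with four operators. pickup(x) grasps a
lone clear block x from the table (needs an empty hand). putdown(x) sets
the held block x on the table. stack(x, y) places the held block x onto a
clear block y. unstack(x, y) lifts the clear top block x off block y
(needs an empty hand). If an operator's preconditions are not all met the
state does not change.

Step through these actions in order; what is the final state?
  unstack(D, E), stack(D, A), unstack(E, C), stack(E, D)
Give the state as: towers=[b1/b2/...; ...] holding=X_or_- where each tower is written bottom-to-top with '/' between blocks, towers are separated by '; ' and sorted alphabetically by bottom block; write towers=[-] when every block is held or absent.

step 1 (unstack(D, E)): towers=[B/A; C/E] holding=D
step 2 (stack(D, A)): towers=[B/A/D; C/E] holding=-
step 3 (unstack(E, C)): towers=[B/A/D; C] holding=E
step 4 (stack(E, D)): towers=[B/A/D/E; C] holding=-

towers=[B/A/D/E; C] holding=-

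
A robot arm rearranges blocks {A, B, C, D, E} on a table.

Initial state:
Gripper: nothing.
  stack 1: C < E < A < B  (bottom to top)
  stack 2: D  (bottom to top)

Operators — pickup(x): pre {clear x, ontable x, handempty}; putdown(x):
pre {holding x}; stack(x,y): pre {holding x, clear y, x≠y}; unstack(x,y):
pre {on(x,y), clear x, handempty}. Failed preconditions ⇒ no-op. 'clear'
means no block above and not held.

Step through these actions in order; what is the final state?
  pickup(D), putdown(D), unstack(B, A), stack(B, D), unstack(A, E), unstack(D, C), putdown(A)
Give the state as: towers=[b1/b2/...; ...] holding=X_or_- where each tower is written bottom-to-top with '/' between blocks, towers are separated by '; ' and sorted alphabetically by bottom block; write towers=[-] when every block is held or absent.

step 1 (pickup(D)): towers=[C/E/A/B] holding=D
step 2 (putdown(D)): towers=[C/E/A/B; D] holding=-
step 3 (unstack(B, A)): towers=[C/E/A; D] holding=B
step 4 (stack(B, D)): towers=[C/E/A; D/B] holding=-
step 5 (unstack(A, E)): towers=[C/E; D/B] holding=A
step 6 (unstack(D, C)) [no-op]: towers=[C/E; D/B] holding=A
step 7 (putdown(A)): towers=[A; C/E; D/B] holding=-

towers=[A; C/E; D/B] holding=-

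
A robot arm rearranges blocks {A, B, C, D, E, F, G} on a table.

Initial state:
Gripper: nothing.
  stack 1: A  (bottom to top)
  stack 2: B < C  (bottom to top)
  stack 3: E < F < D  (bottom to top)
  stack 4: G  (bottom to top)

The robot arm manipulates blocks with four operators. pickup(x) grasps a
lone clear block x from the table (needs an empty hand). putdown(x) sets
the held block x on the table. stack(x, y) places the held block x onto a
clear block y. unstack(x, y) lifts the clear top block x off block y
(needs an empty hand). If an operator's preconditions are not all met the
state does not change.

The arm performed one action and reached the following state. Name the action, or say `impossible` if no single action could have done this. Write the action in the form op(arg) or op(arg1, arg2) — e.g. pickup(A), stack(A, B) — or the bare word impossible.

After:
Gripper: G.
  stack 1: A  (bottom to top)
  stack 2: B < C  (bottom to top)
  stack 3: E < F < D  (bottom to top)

target: towers=[A; B/C; E/F/D] holding=G
         pickup(G) → towers=[A; B/C; E/F/D] holding=G  ← match
     unstack(D, F) → towers=[A; B/C; E/F; G] holding=D
         pickup(A) → towers=[B/C; E/F/D; G] holding=A
     unstack(C, B) → towers=[A; B; E/F/D; G] holding=C

pickup(G)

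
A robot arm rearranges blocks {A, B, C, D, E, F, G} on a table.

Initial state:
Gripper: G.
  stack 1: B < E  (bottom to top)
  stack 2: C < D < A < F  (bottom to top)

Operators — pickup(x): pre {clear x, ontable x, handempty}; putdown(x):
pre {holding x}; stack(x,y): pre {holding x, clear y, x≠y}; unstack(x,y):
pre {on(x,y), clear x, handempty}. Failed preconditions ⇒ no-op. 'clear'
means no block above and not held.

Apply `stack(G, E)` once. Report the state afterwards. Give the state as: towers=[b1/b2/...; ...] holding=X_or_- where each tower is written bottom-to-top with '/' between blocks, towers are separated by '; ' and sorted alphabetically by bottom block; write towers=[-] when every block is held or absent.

before: towers=[B/E; C/D/A/F] holding=G
pre[stack(G, E)]: holding(G) yes, clear(E) yes, G≠E yes
all met → apply stack(G, E)
after:  towers=[B/E/G; C/D/A/F] holding=-

towers=[B/E/G; C/D/A/F] holding=-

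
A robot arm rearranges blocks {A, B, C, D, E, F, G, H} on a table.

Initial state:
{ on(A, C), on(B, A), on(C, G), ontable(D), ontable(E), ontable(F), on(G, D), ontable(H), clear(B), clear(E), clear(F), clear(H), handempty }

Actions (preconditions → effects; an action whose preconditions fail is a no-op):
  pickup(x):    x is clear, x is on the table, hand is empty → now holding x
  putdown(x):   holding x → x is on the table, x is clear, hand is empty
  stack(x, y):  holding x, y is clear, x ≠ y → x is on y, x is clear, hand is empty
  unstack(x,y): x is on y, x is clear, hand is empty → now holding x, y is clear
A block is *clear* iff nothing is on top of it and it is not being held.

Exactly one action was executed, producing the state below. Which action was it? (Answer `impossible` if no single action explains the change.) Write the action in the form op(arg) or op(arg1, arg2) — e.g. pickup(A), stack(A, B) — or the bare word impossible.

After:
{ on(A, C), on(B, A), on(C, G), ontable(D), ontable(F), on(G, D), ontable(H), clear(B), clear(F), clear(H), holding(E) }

target: towers=[D/G/C/A/B; F; H] holding=E
         pickup(E) → towers=[D/G/C/A/B; F; H] holding=E  ← match
         pickup(H) → towers=[D/G/C/A/B; E; F] holding=H
     unstack(B, A) → towers=[D/G/C/A; E; F; H] holding=B
         pickup(F) → towers=[D/G/C/A/B; E; H] holding=F

pickup(E)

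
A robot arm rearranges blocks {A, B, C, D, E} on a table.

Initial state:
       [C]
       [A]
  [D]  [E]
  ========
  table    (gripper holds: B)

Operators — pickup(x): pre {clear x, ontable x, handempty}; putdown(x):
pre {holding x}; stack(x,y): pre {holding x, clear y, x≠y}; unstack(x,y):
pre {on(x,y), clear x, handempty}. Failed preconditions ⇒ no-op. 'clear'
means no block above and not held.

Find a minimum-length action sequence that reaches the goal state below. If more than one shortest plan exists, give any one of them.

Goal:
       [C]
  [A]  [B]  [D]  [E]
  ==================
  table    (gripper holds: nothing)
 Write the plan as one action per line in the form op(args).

putdown(B)
unstack(C, A)
stack(C, B)
unstack(A, E)
putdown(A)

step 1 (putdown(B)): towers=[B; D; E/A/C] holding=-
step 2 (unstack(C, A)): towers=[B; D; E/A] holding=C
step 3 (stack(C, B)): towers=[B/C; D; E/A] holding=-
step 4 (unstack(A, E)): towers=[B/C; D; E] holding=A
step 5 (putdown(A)): towers=[A; B/C; D; E] holding=-
goal check: towers=[A; B/C; D; E] holding=- — reached (length 5, optimal by BFS)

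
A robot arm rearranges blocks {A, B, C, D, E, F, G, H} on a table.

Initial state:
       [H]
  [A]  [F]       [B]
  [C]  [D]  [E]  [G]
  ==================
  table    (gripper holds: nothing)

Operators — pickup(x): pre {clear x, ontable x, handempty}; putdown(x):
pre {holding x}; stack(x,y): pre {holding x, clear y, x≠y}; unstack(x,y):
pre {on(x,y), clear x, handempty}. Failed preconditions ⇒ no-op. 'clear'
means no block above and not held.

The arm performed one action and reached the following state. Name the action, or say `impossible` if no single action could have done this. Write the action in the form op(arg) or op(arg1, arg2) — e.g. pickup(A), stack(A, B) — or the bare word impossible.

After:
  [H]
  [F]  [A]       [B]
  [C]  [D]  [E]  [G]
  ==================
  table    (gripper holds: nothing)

impossible

target: towers=[C/F/H; D/A; E; G/B] holding=-
     unstack(A, C) → towers=[C; D/F/H; E; G/B] holding=A
         pickup(E) → towers=[C/A; D/F/H; G/B] holding=E
     unstack(H, F) → towers=[C/A; D/F; E; G/B] holding=H
     unstack(B, G) → towers=[C/A; D/F/H; E; G] holding=B
none of the 4 applicable actions match → impossible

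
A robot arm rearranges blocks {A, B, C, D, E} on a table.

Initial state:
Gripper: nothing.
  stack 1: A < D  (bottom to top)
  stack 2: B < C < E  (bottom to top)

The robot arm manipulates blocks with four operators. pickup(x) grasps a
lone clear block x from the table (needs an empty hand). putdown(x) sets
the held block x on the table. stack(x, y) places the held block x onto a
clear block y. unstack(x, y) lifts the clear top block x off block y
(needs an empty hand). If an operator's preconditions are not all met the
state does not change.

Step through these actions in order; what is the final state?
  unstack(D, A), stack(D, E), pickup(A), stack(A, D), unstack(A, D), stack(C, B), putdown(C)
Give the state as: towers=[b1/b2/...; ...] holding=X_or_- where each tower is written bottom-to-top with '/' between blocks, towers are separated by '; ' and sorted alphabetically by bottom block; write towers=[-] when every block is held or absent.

towers=[B/C/E/D] holding=A

step 1 (unstack(D, A)): towers=[A; B/C/E] holding=D
step 2 (stack(D, E)): towers=[A; B/C/E/D] holding=-
step 3 (pickup(A)): towers=[B/C/E/D] holding=A
step 4 (stack(A, D)): towers=[B/C/E/D/A] holding=-
step 5 (unstack(A, D)): towers=[B/C/E/D] holding=A
step 6 (stack(C, B)) [no-op]: towers=[B/C/E/D] holding=A
step 7 (putdown(C)) [no-op]: towers=[B/C/E/D] holding=A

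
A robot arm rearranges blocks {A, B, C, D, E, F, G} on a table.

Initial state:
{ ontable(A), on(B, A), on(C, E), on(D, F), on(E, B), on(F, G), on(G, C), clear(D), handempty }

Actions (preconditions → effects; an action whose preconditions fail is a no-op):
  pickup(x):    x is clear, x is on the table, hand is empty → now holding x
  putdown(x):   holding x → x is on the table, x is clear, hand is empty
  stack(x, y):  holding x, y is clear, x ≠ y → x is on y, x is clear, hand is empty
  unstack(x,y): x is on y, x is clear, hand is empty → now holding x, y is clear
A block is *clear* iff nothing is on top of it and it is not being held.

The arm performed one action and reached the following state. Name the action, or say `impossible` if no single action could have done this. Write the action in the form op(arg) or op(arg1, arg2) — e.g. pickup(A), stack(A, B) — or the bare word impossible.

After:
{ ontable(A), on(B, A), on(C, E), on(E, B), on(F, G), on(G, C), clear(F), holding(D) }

target: towers=[A/B/E/C/G/F] holding=D
     unstack(D, F) → towers=[A/B/E/C/G/F] holding=D  ← match

unstack(D, F)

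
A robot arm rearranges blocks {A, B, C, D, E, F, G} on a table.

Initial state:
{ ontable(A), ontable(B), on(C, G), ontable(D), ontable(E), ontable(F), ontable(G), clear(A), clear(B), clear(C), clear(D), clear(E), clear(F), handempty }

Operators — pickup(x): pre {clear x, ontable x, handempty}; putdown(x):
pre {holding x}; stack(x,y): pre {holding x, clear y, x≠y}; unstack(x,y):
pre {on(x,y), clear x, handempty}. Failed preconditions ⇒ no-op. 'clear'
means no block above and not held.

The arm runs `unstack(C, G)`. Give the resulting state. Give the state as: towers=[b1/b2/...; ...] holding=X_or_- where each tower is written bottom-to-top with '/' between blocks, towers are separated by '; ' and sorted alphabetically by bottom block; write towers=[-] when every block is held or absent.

before: towers=[A; B; D; E; F; G/C] holding=-
pre[unstack(C, G)]: on(C,G) ok, clear(C) ok, handempty ok
all met → apply unstack(C, G)
after:  towers=[A; B; D; E; F; G] holding=C

towers=[A; B; D; E; F; G] holding=C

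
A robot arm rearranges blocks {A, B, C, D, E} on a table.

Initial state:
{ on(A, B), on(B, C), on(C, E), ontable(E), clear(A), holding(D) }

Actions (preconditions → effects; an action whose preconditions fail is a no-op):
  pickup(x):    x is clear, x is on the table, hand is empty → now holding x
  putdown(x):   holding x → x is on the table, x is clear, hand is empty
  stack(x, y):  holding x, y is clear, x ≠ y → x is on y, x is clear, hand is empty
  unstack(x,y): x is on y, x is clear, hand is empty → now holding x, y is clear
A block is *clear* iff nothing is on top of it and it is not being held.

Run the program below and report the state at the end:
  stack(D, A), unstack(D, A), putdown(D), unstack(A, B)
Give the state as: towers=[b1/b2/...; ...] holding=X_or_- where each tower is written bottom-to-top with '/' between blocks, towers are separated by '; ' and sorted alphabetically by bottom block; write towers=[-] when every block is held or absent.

step 1 (stack(D, A)): towers=[E/C/B/A/D] holding=-
step 2 (unstack(D, A)): towers=[E/C/B/A] holding=D
step 3 (putdown(D)): towers=[D; E/C/B/A] holding=-
step 4 (unstack(A, B)): towers=[D; E/C/B] holding=A

towers=[D; E/C/B] holding=A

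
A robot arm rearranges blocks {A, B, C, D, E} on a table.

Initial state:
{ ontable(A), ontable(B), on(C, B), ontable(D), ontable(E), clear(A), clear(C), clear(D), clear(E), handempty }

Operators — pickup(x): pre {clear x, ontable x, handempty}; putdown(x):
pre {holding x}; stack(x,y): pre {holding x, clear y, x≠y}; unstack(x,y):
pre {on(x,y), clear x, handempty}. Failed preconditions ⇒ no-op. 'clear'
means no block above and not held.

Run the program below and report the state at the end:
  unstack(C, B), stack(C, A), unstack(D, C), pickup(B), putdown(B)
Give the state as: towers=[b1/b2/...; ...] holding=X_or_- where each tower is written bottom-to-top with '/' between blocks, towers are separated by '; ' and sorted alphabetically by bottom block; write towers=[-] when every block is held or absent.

step 1 (unstack(C, B)): towers=[A; B; D; E] holding=C
step 2 (stack(C, A)): towers=[A/C; B; D; E] holding=-
step 3 (unstack(D, C)) [no-op]: towers=[A/C; B; D; E] holding=-
step 4 (pickup(B)): towers=[A/C; D; E] holding=B
step 5 (putdown(B)): towers=[A/C; B; D; E] holding=-

towers=[A/C; B; D; E] holding=-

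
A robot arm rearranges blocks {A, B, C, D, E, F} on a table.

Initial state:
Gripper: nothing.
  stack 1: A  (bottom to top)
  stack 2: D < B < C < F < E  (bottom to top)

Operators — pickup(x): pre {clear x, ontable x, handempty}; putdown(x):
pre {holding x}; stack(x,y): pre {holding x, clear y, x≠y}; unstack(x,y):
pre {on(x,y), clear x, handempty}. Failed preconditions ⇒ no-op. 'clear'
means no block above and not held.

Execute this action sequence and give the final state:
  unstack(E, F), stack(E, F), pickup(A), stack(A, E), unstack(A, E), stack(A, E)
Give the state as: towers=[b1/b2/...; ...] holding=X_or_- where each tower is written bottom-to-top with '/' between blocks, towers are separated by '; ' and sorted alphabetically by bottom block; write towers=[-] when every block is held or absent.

towers=[D/B/C/F/E/A] holding=-

step 1 (unstack(E, F)): towers=[A; D/B/C/F] holding=E
step 2 (stack(E, F)): towers=[A; D/B/C/F/E] holding=-
step 3 (pickup(A)): towers=[D/B/C/F/E] holding=A
step 4 (stack(A, E)): towers=[D/B/C/F/E/A] holding=-
step 5 (unstack(A, E)): towers=[D/B/C/F/E] holding=A
step 6 (stack(A, E)): towers=[D/B/C/F/E/A] holding=-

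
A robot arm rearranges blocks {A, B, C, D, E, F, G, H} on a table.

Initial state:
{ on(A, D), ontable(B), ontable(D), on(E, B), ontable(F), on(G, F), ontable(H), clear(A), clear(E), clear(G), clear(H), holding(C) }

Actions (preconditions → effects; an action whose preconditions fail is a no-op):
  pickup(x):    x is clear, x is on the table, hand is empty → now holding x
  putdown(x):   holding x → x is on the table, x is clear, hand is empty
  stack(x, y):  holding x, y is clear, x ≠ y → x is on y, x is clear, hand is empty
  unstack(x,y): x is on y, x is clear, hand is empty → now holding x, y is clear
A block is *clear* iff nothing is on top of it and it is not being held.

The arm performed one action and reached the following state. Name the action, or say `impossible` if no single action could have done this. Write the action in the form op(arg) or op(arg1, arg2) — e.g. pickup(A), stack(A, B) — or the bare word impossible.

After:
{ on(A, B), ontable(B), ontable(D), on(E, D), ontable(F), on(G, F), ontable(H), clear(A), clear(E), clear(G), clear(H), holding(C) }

impossible

target: towers=[B/A; D/E; F/G; H] holding=C
        putdown(C) → towers=[B/E; C; D/A; F/G; H] holding=-
       stack(C, G) → towers=[B/E; D/A; F/G/C; H] holding=-
       stack(C, A) → towers=[B/E; D/A/C; F/G; H] holding=-
       stack(C, E) → towers=[B/E/C; D/A; F/G; H] holding=-
       stack(C, H) → towers=[B/E; D/A; F/G; H/C] holding=-
none of the 5 applicable actions match → impossible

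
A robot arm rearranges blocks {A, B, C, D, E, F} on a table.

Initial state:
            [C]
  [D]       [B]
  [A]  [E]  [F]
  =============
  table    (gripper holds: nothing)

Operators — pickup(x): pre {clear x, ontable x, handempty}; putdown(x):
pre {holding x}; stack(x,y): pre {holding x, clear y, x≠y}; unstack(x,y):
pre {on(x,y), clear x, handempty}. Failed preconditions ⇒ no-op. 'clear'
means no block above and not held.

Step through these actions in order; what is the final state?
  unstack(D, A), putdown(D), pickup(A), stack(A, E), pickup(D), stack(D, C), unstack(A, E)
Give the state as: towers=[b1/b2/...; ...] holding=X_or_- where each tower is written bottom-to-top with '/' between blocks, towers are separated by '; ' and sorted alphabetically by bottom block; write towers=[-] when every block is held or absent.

towers=[E; F/B/C/D] holding=A

step 1 (unstack(D, A)): towers=[A; E; F/B/C] holding=D
step 2 (putdown(D)): towers=[A; D; E; F/B/C] holding=-
step 3 (pickup(A)): towers=[D; E; F/B/C] holding=A
step 4 (stack(A, E)): towers=[D; E/A; F/B/C] holding=-
step 5 (pickup(D)): towers=[E/A; F/B/C] holding=D
step 6 (stack(D, C)): towers=[E/A; F/B/C/D] holding=-
step 7 (unstack(A, E)): towers=[E; F/B/C/D] holding=A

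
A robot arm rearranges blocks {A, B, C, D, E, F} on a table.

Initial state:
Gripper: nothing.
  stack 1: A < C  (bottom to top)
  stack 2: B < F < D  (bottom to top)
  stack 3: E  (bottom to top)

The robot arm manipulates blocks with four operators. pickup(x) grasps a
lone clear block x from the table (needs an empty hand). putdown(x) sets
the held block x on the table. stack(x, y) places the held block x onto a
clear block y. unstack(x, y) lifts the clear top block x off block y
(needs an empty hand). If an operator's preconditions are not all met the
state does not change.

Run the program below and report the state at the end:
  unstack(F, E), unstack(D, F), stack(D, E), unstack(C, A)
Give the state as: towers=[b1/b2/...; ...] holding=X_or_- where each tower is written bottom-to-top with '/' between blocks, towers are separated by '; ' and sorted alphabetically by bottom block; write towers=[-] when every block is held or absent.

step 1 (unstack(F, E)) [no-op]: towers=[A/C; B/F/D; E] holding=-
step 2 (unstack(D, F)): towers=[A/C; B/F; E] holding=D
step 3 (stack(D, E)): towers=[A/C; B/F; E/D] holding=-
step 4 (unstack(C, A)): towers=[A; B/F; E/D] holding=C

towers=[A; B/F; E/D] holding=C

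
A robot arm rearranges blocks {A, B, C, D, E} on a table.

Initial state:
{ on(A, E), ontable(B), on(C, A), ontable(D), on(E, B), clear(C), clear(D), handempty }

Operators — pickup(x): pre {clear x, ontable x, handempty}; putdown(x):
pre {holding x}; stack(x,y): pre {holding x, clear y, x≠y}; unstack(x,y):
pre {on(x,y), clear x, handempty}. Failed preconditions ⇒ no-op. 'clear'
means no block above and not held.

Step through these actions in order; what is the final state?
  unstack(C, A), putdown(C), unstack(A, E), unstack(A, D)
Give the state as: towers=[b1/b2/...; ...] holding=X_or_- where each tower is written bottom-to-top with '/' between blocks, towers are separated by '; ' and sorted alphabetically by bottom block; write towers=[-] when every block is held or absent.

step 1 (unstack(C, A)): towers=[B/E/A; D] holding=C
step 2 (putdown(C)): towers=[B/E/A; C; D] holding=-
step 3 (unstack(A, E)): towers=[B/E; C; D] holding=A
step 4 (unstack(A, D)) [no-op]: towers=[B/E; C; D] holding=A

towers=[B/E; C; D] holding=A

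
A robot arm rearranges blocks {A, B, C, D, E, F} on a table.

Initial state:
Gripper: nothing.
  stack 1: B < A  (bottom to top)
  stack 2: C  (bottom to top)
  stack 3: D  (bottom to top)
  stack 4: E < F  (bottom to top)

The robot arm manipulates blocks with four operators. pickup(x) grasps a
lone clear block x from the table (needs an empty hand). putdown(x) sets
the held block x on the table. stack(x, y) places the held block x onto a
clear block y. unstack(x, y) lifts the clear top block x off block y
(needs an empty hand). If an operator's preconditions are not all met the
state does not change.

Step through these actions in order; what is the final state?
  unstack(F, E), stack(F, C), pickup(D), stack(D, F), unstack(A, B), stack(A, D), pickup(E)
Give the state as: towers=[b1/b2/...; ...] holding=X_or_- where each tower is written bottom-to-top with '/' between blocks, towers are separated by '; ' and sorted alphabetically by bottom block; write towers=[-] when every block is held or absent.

towers=[B; C/F/D/A] holding=E

step 1 (unstack(F, E)): towers=[B/A; C; D; E] holding=F
step 2 (stack(F, C)): towers=[B/A; C/F; D; E] holding=-
step 3 (pickup(D)): towers=[B/A; C/F; E] holding=D
step 4 (stack(D, F)): towers=[B/A; C/F/D; E] holding=-
step 5 (unstack(A, B)): towers=[B; C/F/D; E] holding=A
step 6 (stack(A, D)): towers=[B; C/F/D/A; E] holding=-
step 7 (pickup(E)): towers=[B; C/F/D/A] holding=E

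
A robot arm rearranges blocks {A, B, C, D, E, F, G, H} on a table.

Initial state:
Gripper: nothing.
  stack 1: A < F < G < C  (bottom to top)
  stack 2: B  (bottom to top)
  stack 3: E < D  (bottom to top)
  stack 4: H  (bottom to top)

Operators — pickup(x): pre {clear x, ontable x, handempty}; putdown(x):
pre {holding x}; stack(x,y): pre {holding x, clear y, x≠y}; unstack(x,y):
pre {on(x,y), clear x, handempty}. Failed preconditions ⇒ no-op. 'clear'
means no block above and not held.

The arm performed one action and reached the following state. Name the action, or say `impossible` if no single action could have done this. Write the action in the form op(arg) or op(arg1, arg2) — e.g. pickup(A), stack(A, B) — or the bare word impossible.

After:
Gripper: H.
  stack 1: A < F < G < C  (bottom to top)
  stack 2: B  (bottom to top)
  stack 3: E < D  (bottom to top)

target: towers=[A/F/G/C; B; E/D] holding=H
         pickup(H) → towers=[A/F/G/C; B; E/D] holding=H  ← match
         pickup(B) → towers=[A/F/G/C; E/D; H] holding=B
     unstack(D, E) → towers=[A/F/G/C; B; E; H] holding=D
     unstack(C, G) → towers=[A/F/G; B; E/D; H] holding=C

pickup(H)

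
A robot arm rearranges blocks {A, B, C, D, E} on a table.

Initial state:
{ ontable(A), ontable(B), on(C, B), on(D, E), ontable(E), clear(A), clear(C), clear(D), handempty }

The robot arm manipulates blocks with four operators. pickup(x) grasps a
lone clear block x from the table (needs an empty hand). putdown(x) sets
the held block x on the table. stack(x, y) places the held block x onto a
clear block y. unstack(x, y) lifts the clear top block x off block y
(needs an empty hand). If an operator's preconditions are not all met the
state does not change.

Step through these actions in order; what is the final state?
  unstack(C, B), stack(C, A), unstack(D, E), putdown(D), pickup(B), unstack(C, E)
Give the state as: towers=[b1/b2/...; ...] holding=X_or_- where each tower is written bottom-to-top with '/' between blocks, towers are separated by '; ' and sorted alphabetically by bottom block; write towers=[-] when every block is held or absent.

towers=[A/C; D; E] holding=B

step 1 (unstack(C, B)): towers=[A; B; E/D] holding=C
step 2 (stack(C, A)): towers=[A/C; B; E/D] holding=-
step 3 (unstack(D, E)): towers=[A/C; B; E] holding=D
step 4 (putdown(D)): towers=[A/C; B; D; E] holding=-
step 5 (pickup(B)): towers=[A/C; D; E] holding=B
step 6 (unstack(C, E)) [no-op]: towers=[A/C; D; E] holding=B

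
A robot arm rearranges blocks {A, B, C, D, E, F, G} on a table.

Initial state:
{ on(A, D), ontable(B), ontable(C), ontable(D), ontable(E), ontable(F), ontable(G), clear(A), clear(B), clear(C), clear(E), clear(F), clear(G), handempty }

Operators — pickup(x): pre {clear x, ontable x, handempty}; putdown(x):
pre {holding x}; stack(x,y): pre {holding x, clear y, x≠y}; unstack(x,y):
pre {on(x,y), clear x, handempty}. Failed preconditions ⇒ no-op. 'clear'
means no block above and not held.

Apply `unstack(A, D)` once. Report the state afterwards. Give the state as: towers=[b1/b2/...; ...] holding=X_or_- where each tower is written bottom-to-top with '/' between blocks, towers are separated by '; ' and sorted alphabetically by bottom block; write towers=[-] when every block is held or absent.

towers=[B; C; D; E; F; G] holding=A

before: towers=[B; C; D/A; E; F; G] holding=-
pre[unstack(A, D)]: on(A,D) ok, clear(A) ok, handempty ok
all met → apply unstack(A, D)
after:  towers=[B; C; D; E; F; G] holding=A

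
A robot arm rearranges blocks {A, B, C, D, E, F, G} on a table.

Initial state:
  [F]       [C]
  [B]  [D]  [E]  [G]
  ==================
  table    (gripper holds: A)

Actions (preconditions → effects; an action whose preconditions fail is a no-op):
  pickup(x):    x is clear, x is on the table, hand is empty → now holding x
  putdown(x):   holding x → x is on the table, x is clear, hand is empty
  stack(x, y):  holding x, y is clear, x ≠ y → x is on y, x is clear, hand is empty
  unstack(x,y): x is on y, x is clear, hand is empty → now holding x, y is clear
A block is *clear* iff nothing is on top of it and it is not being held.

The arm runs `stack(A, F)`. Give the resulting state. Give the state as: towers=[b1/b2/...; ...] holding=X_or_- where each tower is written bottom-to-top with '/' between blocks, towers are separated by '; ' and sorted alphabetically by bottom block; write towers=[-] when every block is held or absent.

before: towers=[B/F; D; E/C; G] holding=A
pre[stack(A, F)]: holding(A) ok, clear(F) ok, A≠F ok
all met → apply stack(A, F)
after:  towers=[B/F/A; D; E/C; G] holding=-

towers=[B/F/A; D; E/C; G] holding=-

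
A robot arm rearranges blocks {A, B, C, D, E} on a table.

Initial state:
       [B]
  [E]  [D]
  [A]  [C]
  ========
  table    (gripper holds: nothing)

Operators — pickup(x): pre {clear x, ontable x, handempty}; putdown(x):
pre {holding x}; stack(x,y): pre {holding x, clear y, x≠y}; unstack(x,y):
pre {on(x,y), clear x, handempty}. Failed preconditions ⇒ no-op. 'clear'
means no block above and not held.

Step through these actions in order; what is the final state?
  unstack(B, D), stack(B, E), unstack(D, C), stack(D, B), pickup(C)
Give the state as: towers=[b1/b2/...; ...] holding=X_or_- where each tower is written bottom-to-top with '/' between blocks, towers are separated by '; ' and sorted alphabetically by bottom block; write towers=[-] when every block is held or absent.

step 1 (unstack(B, D)): towers=[A/E; C/D] holding=B
step 2 (stack(B, E)): towers=[A/E/B; C/D] holding=-
step 3 (unstack(D, C)): towers=[A/E/B; C] holding=D
step 4 (stack(D, B)): towers=[A/E/B/D; C] holding=-
step 5 (pickup(C)): towers=[A/E/B/D] holding=C

towers=[A/E/B/D] holding=C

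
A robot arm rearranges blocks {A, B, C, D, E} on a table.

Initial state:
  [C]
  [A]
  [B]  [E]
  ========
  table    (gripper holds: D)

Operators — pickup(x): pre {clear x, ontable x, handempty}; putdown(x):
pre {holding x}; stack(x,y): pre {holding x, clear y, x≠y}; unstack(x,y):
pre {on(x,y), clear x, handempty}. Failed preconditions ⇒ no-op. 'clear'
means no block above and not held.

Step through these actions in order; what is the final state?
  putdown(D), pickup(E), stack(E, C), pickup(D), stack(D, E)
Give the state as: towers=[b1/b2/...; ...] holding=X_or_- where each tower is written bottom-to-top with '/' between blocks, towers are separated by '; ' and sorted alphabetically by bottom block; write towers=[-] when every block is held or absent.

step 1 (putdown(D)): towers=[B/A/C; D; E] holding=-
step 2 (pickup(E)): towers=[B/A/C; D] holding=E
step 3 (stack(E, C)): towers=[B/A/C/E; D] holding=-
step 4 (pickup(D)): towers=[B/A/C/E] holding=D
step 5 (stack(D, E)): towers=[B/A/C/E/D] holding=-

towers=[B/A/C/E/D] holding=-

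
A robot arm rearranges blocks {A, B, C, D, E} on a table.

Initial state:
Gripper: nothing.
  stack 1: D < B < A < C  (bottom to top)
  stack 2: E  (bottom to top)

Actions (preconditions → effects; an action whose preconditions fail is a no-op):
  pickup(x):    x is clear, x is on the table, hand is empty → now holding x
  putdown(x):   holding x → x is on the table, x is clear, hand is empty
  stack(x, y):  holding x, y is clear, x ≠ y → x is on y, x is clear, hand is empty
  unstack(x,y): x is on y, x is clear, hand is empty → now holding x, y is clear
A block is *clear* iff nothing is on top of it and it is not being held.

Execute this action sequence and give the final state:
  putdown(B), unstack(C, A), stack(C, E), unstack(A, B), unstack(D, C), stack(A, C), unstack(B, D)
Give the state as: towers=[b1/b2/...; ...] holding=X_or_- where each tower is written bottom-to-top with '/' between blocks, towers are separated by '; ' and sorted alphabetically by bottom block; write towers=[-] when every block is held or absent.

towers=[D; E/C/A] holding=B

step 1 (putdown(B)) [no-op]: towers=[D/B/A/C; E] holding=-
step 2 (unstack(C, A)): towers=[D/B/A; E] holding=C
step 3 (stack(C, E)): towers=[D/B/A; E/C] holding=-
step 4 (unstack(A, B)): towers=[D/B; E/C] holding=A
step 5 (unstack(D, C)) [no-op]: towers=[D/B; E/C] holding=A
step 6 (stack(A, C)): towers=[D/B; E/C/A] holding=-
step 7 (unstack(B, D)): towers=[D; E/C/A] holding=B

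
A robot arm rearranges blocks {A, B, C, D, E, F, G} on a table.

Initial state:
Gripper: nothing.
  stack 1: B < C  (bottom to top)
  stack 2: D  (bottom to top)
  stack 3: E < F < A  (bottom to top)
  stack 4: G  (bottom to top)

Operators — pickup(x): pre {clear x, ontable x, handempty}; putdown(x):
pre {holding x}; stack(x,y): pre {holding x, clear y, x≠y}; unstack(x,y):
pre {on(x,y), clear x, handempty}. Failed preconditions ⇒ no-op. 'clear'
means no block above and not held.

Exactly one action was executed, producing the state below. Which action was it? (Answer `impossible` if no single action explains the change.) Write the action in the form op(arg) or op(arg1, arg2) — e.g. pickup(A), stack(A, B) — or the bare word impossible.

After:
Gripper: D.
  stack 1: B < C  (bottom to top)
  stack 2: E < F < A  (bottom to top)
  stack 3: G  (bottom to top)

pickup(D)

target: towers=[B/C; E/F/A; G] holding=D
         pickup(G) → towers=[B/C; D; E/F/A] holding=G
         pickup(D) → towers=[B/C; E/F/A; G] holding=D  ← match
     unstack(A, F) → towers=[B/C; D; E/F; G] holding=A
     unstack(C, B) → towers=[B; D; E/F/A; G] holding=C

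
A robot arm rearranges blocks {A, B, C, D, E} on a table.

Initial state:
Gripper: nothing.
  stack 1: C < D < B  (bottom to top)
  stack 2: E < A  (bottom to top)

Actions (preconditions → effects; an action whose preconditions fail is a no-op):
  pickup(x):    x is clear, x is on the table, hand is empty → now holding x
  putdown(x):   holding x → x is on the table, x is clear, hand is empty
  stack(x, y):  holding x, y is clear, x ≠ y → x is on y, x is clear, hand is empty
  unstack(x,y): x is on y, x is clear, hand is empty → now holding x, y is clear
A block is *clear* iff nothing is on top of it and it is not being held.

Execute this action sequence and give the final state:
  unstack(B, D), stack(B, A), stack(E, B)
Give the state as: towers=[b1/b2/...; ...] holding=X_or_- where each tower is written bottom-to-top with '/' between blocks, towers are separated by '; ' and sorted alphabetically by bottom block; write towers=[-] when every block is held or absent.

towers=[C/D; E/A/B] holding=-

step 1 (unstack(B, D)): towers=[C/D; E/A] holding=B
step 2 (stack(B, A)): towers=[C/D; E/A/B] holding=-
step 3 (stack(E, B)) [no-op]: towers=[C/D; E/A/B] holding=-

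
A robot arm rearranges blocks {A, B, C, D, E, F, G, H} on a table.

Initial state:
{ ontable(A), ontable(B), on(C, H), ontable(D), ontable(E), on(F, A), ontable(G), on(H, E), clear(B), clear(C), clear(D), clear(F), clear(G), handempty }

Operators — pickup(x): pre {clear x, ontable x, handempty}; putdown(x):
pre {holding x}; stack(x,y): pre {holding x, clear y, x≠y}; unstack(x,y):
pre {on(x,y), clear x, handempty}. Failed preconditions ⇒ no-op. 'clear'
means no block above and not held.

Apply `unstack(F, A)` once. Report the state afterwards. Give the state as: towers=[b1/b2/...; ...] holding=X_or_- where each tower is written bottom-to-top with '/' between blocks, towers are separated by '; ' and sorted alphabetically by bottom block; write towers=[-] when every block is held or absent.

before: towers=[A/F; B; D; E/H/C; G] holding=-
pre[unstack(F, A)]: on(F,A) yes, clear(F) yes, handempty yes
all met → apply unstack(F, A)
after:  towers=[A; B; D; E/H/C; G] holding=F

towers=[A; B; D; E/H/C; G] holding=F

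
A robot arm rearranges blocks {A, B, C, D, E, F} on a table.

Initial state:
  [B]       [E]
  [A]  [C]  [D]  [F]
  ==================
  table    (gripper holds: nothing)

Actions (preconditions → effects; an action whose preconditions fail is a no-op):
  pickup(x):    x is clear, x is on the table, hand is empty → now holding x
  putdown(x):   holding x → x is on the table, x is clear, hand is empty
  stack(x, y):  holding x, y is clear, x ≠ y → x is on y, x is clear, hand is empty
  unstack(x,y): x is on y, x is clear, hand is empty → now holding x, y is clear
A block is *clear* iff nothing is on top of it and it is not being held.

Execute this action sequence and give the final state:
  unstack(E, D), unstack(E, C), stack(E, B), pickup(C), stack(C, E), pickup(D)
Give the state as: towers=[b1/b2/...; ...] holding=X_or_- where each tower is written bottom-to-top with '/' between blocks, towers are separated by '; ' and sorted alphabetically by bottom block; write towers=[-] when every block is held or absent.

step 1 (unstack(E, D)): towers=[A/B; C; D; F] holding=E
step 2 (unstack(E, C)) [no-op]: towers=[A/B; C; D; F] holding=E
step 3 (stack(E, B)): towers=[A/B/E; C; D; F] holding=-
step 4 (pickup(C)): towers=[A/B/E; D; F] holding=C
step 5 (stack(C, E)): towers=[A/B/E/C; D; F] holding=-
step 6 (pickup(D)): towers=[A/B/E/C; F] holding=D

towers=[A/B/E/C; F] holding=D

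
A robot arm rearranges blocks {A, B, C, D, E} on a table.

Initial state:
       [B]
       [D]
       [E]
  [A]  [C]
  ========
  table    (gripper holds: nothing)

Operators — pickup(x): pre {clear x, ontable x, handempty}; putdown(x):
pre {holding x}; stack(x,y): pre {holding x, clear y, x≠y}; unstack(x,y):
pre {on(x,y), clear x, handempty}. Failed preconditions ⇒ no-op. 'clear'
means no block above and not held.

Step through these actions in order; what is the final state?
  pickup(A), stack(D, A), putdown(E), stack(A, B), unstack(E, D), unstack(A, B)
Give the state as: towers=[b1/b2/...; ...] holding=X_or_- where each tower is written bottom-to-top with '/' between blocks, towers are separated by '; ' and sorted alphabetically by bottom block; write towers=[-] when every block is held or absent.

step 1 (pickup(A)): towers=[C/E/D/B] holding=A
step 2 (stack(D, A)) [no-op]: towers=[C/E/D/B] holding=A
step 3 (putdown(E)) [no-op]: towers=[C/E/D/B] holding=A
step 4 (stack(A, B)): towers=[C/E/D/B/A] holding=-
step 5 (unstack(E, D)) [no-op]: towers=[C/E/D/B/A] holding=-
step 6 (unstack(A, B)): towers=[C/E/D/B] holding=A

towers=[C/E/D/B] holding=A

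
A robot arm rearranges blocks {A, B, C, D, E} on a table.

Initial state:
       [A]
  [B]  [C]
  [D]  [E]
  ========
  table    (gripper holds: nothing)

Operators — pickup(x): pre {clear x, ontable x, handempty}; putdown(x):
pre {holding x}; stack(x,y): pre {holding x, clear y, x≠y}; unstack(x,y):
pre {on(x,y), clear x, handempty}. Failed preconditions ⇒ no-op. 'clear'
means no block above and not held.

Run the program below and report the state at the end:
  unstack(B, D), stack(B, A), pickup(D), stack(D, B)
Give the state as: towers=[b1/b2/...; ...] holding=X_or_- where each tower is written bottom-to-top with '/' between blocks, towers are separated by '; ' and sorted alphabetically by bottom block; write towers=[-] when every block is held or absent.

step 1 (unstack(B, D)): towers=[D; E/C/A] holding=B
step 2 (stack(B, A)): towers=[D; E/C/A/B] holding=-
step 3 (pickup(D)): towers=[E/C/A/B] holding=D
step 4 (stack(D, B)): towers=[E/C/A/B/D] holding=-

towers=[E/C/A/B/D] holding=-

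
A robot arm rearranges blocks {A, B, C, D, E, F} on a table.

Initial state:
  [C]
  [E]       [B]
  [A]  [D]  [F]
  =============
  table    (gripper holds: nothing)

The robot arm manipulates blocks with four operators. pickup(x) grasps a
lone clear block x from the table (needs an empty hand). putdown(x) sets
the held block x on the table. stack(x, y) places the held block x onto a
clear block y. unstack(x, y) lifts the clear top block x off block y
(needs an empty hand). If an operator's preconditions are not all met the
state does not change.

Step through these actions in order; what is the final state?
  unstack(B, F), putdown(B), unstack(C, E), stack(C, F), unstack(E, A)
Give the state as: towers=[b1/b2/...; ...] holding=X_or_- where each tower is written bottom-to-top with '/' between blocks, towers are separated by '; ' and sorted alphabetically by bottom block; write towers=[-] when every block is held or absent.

step 1 (unstack(B, F)): towers=[A/E/C; D; F] holding=B
step 2 (putdown(B)): towers=[A/E/C; B; D; F] holding=-
step 3 (unstack(C, E)): towers=[A/E; B; D; F] holding=C
step 4 (stack(C, F)): towers=[A/E; B; D; F/C] holding=-
step 5 (unstack(E, A)): towers=[A; B; D; F/C] holding=E

towers=[A; B; D; F/C] holding=E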